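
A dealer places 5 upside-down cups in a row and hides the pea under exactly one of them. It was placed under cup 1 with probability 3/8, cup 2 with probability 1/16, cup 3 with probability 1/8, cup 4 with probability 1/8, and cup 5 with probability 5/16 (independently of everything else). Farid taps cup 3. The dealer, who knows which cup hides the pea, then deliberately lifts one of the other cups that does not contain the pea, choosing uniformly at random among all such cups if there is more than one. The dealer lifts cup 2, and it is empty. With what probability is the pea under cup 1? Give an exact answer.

12/29

Apply Bayes' rule, conditioning on where the pea actually is.
If it is under cup 1 (prior 3/8): the dealer has 3 equally likely choices, so probability 1/3; weight (3/8)·(1/3) = 1/8.
If it is under cup 2 (prior 1/16): the dealer opened cup 2, so this case is ruled out; weight (1/16)·0 = 0.
If it is under cup 3 (prior 1/8): the dealer has 4 equally likely choices, so probability 1/4; weight (1/8)·(1/4) = 1/32.
If it is under cup 4 (prior 1/8): the dealer has 3 equally likely choices, so probability 1/3; weight (1/8)·(1/3) = 1/24.
If it is under cup 5 (prior 5/16): the dealer has 3 equally likely choices, so probability 1/3; weight (5/16)·(1/3) = 5/48.
The weights sum to 29/96.
So P(the pea under cup 1 | the dealer opened cup 2) = (1/8) / (29/96) = 12/29.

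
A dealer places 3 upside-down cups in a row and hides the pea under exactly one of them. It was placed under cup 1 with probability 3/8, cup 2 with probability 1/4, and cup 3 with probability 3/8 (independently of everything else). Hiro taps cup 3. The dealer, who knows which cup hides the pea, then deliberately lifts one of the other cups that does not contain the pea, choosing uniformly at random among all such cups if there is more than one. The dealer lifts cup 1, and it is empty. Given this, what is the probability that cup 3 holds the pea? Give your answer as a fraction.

Consider each possible location of the pea in turn.
If it is under cup 1 (prior 3/8): the dealer opened cup 1, so this case is ruled out; weight (3/8)·0 = 0.
If it is under cup 2 (prior 1/4): the dealer has no choice, probability 1; weight (1/4)·1 = 1/4.
If it is under cup 3 (prior 3/8): the dealer has 2 equally likely choices, so probability 1/2; weight (3/8)·(1/2) = 3/16.
The weights sum to 7/16.
So P(the pea under cup 3 | the dealer opened cup 1) = (3/16) / (7/16) = 3/7.

3/7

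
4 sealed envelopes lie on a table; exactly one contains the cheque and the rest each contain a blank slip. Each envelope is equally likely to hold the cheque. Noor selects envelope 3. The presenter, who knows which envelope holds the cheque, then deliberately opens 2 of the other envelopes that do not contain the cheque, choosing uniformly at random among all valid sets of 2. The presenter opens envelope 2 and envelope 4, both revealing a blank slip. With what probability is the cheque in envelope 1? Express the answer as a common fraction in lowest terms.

3/4

Condition on the true location of the cheque.
If it is in envelope 1 (prior 1/4): the presenter has no choice, probability 1; weight (1/4)·1 = 1/4.
If it is in either of envelopes 2 and 4 (prior 1/4 each): that envelope was opened and seen not to hold the prize — ruled out; weight (1/4)·0 = 0 each.
If it is in envelope 3 (prior 1/4): the presenter has 3 equally likely choices, so probability 1/3; weight (1/4)·(1/3) = 1/12.
The weights sum to 1/3.
So P(the cheque in envelope 1 | the presenter opened envelope 2 and envelope 4) = (1/4) / (1/3) = 3/4.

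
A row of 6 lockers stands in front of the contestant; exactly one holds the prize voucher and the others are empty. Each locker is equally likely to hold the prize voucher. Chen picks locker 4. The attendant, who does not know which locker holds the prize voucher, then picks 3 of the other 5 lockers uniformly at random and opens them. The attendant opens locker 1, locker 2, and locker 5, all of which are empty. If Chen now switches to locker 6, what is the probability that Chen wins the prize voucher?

1/3

Because the attendant chose which lockers to open without knowing where the prize voucher is, the choice is independent of the prize location. Learning that none of the 3 opened lockers holds the prize voucher simply rules out those 3 locations and leaves the remaining 3 lockers still equally likely by symmetry.
So P(the prize voucher in locker 6) = 1/3.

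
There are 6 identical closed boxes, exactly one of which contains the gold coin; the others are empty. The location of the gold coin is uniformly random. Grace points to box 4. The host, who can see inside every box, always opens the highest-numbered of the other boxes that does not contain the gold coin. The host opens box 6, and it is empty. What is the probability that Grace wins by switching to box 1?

1/5

Condition on the true location of the gold coin.
If it is in any of boxes 1, 2, 3, 4, and 5 (prior 1/6 each): box 6 is the highest-numbered option available, probability 1; weight (1/6)·1 = 1/6 each.
If it is in box 6 (prior 1/6): the host opened box 6, so this case is ruled out; weight (1/6)·0 = 0.
The weights sum to 5/6.
So P(the gold coin in box 1 | the host opened box 6) = (1/6) / (5/6) = 1/5.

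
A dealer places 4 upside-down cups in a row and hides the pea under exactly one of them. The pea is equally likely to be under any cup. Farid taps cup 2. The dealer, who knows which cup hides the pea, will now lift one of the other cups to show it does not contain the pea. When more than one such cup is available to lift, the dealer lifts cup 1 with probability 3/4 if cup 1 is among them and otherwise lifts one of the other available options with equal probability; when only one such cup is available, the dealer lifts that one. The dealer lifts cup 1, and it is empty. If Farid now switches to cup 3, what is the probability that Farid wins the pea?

Apply Bayes' rule, conditioning on where the pea actually is.
If it is under cup 1 (prior 1/4): the dealer opened cup 1, so this case is ruled out; weight (1/4)·0 = 0.
If it is under any of cups 2, 3, and 4 (prior 1/4 each): cup 1 is available, opened with probability 3/4; weight (1/4)·(3/4) = 3/16 each.
The weights sum to 9/16.
So P(the pea under cup 3 | the dealer opened cup 1) = (3/16) / (9/16) = 1/3.

1/3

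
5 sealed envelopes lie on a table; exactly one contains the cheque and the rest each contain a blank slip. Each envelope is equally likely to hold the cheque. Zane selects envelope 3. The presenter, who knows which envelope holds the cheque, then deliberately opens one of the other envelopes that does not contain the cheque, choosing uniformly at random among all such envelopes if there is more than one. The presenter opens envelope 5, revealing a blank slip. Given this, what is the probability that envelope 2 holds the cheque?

4/15

Consider each possible location of the cheque in turn.
If it is in any of envelopes 1, 2, and 4 (prior 1/5 each): the presenter has 3 equally likely choices, so probability 1/3; weight (1/5)·(1/3) = 1/15 each.
If it is in envelope 3 (prior 1/5): the presenter has 4 equally likely choices, so probability 1/4; weight (1/5)·(1/4) = 1/20.
If it is in envelope 5 (prior 1/5): the presenter opened envelope 5, so this case is ruled out; weight (1/5)·0 = 0.
The weights sum to 1/4.
So P(the cheque in envelope 2 | the presenter opened envelope 5) = (1/15) / (1/4) = 4/15.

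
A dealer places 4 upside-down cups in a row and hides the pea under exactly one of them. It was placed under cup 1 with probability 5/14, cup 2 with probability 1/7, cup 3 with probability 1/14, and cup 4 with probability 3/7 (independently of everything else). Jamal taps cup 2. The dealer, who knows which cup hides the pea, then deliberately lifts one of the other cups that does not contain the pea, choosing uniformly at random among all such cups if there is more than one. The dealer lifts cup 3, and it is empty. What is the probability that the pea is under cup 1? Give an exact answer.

Consider each possible location of the pea in turn.
If it is under cup 1 (prior 5/14): the dealer has 2 equally likely choices, so probability 1/2; weight (5/14)·(1/2) = 5/28.
If it is under cup 2 (prior 1/7): the dealer has 3 equally likely choices, so probability 1/3; weight (1/7)·(1/3) = 1/21.
If it is under cup 3 (prior 1/14): the dealer opened cup 3, so this case is ruled out; weight (1/14)·0 = 0.
If it is under cup 4 (prior 3/7): the dealer has 2 equally likely choices, so probability 1/2; weight (3/7)·(1/2) = 3/14.
The weights sum to 37/84.
So P(the pea under cup 1 | the dealer opened cup 3) = (5/28) / (37/84) = 15/37.

15/37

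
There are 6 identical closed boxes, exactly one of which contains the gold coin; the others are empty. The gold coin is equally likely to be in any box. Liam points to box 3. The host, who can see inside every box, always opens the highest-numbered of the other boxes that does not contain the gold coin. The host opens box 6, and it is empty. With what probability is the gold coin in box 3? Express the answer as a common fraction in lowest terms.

Consider each possible location of the gold coin in turn.
If it is in any of boxes 1, 2, 3, 4, and 5 (prior 1/6 each): box 6 is the highest-numbered option available, probability 1; weight (1/6)·1 = 1/6 each.
If it is in box 6 (prior 1/6): the host opened box 6, so this case is ruled out; weight (1/6)·0 = 0.
The weights sum to 5/6.
So P(the gold coin in box 3 | the host opened box 6) = (1/6) / (5/6) = 1/5.

1/5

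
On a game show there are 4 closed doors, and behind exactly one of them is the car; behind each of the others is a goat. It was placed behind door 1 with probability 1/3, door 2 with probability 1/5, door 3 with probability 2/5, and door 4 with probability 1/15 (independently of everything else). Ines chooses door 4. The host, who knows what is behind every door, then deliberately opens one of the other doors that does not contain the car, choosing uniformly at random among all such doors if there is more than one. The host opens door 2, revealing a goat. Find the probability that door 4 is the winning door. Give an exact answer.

Condition on the true location of the car.
If it is behind door 1 (prior 1/3): the host has 2 equally likely choices, so probability 1/2; weight (1/3)·(1/2) = 1/6.
If it is behind door 2 (prior 1/5): the host opened door 2, so this case is ruled out; weight (1/5)·0 = 0.
If it is behind door 3 (prior 2/5): the host has 2 equally likely choices, so probability 1/2; weight (2/5)·(1/2) = 1/5.
If it is behind door 4 (prior 1/15): the host has 3 equally likely choices, so probability 1/3; weight (1/15)·(1/3) = 1/45.
The weights sum to 7/18.
So P(the car behind door 4 | the host opened door 2) = (1/45) / (7/18) = 2/35.

2/35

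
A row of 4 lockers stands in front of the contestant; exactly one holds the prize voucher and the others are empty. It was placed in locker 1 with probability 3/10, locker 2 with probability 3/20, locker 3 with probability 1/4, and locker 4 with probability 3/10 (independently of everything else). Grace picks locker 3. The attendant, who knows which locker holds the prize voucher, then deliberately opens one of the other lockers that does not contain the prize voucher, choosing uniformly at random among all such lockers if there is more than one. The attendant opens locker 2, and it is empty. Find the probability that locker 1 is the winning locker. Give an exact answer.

Apply Bayes' rule, conditioning on where the prize voucher actually is.
If it is in either of lockers 1 and 4 (prior 3/10 each): the attendant has 2 equally likely choices, so probability 1/2; weight (3/10)·(1/2) = 3/20 each.
If it is in locker 2 (prior 3/20): the attendant opened locker 2, so this case is ruled out; weight (3/20)·0 = 0.
If it is in locker 3 (prior 1/4): the attendant has 3 equally likely choices, so probability 1/3; weight (1/4)·(1/3) = 1/12.
The weights sum to 23/60.
So P(the prize voucher in locker 1 | the attendant opened locker 2) = (3/20) / (23/60) = 9/23.

9/23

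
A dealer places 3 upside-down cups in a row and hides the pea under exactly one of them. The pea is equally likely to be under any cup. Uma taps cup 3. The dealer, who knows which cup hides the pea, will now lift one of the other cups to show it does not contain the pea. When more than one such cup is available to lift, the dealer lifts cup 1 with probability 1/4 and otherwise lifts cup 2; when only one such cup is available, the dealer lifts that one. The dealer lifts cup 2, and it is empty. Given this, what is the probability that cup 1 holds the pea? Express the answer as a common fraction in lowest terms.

Condition on the true location of the pea.
If it is under cup 1 (prior 1/3): only cup 2 is available, probability 1; weight (1/3)·1 = 1/3.
If it is under cup 2 (prior 1/3): the dealer opened cup 2, so this case is ruled out; weight (1/3)·0 = 0.
If it is under cup 3 (prior 1/3): cup 1 is available but not opened, probability 3/4; weight (1/3)·(3/4) = 1/4.
The weights sum to 7/12.
So P(the pea under cup 1 | the dealer opened cup 2) = (1/3) / (7/12) = 4/7.

4/7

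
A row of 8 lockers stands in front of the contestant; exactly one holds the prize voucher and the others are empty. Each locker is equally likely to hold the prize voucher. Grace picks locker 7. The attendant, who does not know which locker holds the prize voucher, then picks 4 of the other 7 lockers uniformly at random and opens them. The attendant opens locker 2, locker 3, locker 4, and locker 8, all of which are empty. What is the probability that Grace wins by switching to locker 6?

1/4

Condition on the true location of the prize voucher.
If it is in any of lockers 1, 5, 6, and 7 (prior 1/8 each): the attendant picks exactly this set with probability 1/35 regardless, and none is the prize; weight (1/8)·(1/35) = 1/280 each.
If it is in any of lockers 2, 3, 4, and 8 (prior 1/8 each): that locker was opened and seen not to hold the prize — ruled out; weight (1/8)·0 = 0 each.
The weights sum to 1/70.
So P(the prize voucher in locker 6 | the attendant opened locker 2, locker 3, locker 4, and locker 8) = (1/280) / (1/70) = 1/4.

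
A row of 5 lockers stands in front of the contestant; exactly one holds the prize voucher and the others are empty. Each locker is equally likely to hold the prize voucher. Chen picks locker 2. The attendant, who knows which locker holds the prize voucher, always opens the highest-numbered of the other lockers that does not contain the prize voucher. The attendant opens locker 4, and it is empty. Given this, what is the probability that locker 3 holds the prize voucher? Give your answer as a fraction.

Condition on the true location of the prize voucher.
If it is in any of lockers 1, 2, and 3 (prior 1/5 each): the attendant would have opened locker 5 instead, probability 0; weight (1/5)·0 = 0 each.
If it is in locker 4 (prior 1/5): the attendant opened locker 4, so this case is ruled out; weight (1/5)·0 = 0.
If it is in locker 5 (prior 1/5): locker 4 is the highest-numbered option available, probability 1; weight (1/5)·1 = 1/5.
The weights sum to 1/5.
So P(the prize voucher in locker 3 | the attendant opened locker 4) = 0 / (1/5) = 0.

0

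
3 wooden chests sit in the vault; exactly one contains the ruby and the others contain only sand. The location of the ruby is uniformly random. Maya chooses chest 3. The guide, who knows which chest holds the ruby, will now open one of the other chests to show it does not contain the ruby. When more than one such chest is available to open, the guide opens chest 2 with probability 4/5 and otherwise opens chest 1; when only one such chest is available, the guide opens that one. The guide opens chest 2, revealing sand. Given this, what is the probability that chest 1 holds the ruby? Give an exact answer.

5/9

Apply Bayes' rule, conditioning on where the ruby actually is.
If it is in chest 1 (prior 1/3): only chest 2 is available, probability 1; weight (1/3)·1 = 1/3.
If it is in chest 2 (prior 1/3): the guide opened chest 2, so this case is ruled out; weight (1/3)·0 = 0.
If it is in chest 3 (prior 1/3): chest 2 is available, opened with probability 4/5; weight (1/3)·(4/5) = 4/15.
The weights sum to 3/5.
So P(the ruby in chest 1 | the guide opened chest 2) = (1/3) / (3/5) = 5/9.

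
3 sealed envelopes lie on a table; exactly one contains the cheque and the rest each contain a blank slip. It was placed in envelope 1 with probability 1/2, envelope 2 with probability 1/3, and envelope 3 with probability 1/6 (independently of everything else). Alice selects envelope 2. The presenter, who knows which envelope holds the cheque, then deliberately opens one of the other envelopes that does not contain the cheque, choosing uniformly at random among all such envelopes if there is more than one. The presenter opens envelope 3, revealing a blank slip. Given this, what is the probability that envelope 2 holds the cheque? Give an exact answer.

Condition on the true location of the cheque.
If it is in envelope 1 (prior 1/2): the presenter has no choice, probability 1; weight (1/2)·1 = 1/2.
If it is in envelope 2 (prior 1/3): the presenter has 2 equally likely choices, so probability 1/2; weight (1/3)·(1/2) = 1/6.
If it is in envelope 3 (prior 1/6): the presenter opened envelope 3, so this case is ruled out; weight (1/6)·0 = 0.
The weights sum to 2/3.
So P(the cheque in envelope 2 | the presenter opened envelope 3) = (1/6) / (2/3) = 1/4.

1/4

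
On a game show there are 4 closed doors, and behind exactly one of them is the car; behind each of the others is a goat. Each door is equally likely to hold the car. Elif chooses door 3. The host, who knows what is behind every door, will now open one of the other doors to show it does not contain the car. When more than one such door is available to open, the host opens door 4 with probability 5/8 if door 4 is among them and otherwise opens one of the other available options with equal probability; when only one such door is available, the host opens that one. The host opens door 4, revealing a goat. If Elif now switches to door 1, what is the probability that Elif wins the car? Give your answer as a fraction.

1/3

Consider each possible location of the car in turn.
If it is behind any of doors 1, 2, and 3 (prior 1/4 each): door 4 is available, opened with probability 5/8; weight (1/4)·(5/8) = 5/32 each.
If it is behind door 4 (prior 1/4): the host opened door 4, so this case is ruled out; weight (1/4)·0 = 0.
The weights sum to 15/32.
So P(the car behind door 1 | the host opened door 4) = (5/32) / (15/32) = 1/3.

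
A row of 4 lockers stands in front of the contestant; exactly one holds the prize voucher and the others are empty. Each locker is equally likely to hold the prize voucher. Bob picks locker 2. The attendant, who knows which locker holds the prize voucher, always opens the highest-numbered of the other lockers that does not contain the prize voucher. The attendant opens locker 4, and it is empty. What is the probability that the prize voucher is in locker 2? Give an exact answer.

1/3

Apply Bayes' rule, conditioning on where the prize voucher actually is.
If it is in any of lockers 1, 2, and 3 (prior 1/4 each): locker 4 is the highest-numbered option available, probability 1; weight (1/4)·1 = 1/4 each.
If it is in locker 4 (prior 1/4): the attendant opened locker 4, so this case is ruled out; weight (1/4)·0 = 0.
The weights sum to 3/4.
So P(the prize voucher in locker 2 | the attendant opened locker 4) = (1/4) / (3/4) = 1/3.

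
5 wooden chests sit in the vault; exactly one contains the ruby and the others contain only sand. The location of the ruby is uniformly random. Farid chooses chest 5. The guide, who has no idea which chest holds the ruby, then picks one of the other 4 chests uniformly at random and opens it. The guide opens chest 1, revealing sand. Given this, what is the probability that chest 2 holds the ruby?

1/4

Consider each possible location of the ruby in turn.
If it is in chest 1 (prior 1/5): the guide opened chest 1, so this case is ruled out; weight (1/5)·0 = 0.
If it is in any of chests 2, 3, 4, and 5 (prior 1/5 each): the guide picks chest 1 with probability 1/4 regardless, and it is not the prize; weight (1/5)·(1/4) = 1/20 each.
The weights sum to 1/5.
So P(the ruby in chest 2 | the guide opened chest 1) = (1/20) / (1/5) = 1/4.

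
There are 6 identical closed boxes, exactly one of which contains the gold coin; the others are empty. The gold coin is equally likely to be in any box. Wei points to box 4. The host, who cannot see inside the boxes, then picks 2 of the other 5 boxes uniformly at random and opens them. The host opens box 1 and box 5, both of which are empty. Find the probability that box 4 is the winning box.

Apply Bayes' rule, conditioning on where the gold coin actually is.
If it is in either of boxes 1 and 5 (prior 1/6 each): that box was opened and seen not to hold the prize — ruled out; weight (1/6)·0 = 0 each.
If it is in any of boxes 2, 3, 4, and 6 (prior 1/6 each): the host picks exactly this set with probability 1/10 regardless, and none is the prize; weight (1/6)·(1/10) = 1/60 each.
The weights sum to 1/15.
So P(the gold coin in box 4 | the host opened box 1 and box 5) = (1/60) / (1/15) = 1/4.

1/4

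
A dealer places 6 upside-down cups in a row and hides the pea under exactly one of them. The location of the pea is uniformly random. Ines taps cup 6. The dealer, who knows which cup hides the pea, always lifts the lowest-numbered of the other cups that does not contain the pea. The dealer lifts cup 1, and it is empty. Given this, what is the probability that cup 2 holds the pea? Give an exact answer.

Consider each possible location of the pea in turn.
If it is under cup 1 (prior 1/6): the dealer opened cup 1, so this case is ruled out; weight (1/6)·0 = 0.
If it is under any of cups 2, 3, 4, 5, and 6 (prior 1/6 each): cup 1 is the lowest-numbered option available, probability 1; weight (1/6)·1 = 1/6 each.
The weights sum to 5/6.
So P(the pea under cup 2 | the dealer opened cup 1) = (1/6) / (5/6) = 1/5.

1/5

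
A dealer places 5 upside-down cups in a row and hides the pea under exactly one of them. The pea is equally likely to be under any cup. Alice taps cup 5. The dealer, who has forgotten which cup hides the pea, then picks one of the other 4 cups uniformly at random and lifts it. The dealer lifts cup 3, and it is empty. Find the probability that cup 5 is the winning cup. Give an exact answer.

Because the dealer chose which cup to lift without knowing where the pea is, the choice is independent of the prize location. Learning that cup 3 does not hold the pea simply rules out that one location and leaves the remaining 4 cups still equally likely by symmetry.
So P(the pea under cup 5) = 1/4.

1/4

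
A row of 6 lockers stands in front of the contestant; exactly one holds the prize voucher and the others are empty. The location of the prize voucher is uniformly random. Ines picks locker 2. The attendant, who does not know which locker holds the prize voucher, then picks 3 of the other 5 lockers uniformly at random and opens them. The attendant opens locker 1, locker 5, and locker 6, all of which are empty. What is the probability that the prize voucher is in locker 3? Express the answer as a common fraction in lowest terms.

Consider each possible location of the prize voucher in turn.
If it is in any of lockers 1, 5, and 6 (prior 1/6 each): that locker was opened and seen not to hold the prize — ruled out; weight (1/6)·0 = 0 each.
If it is in any of lockers 2, 3, and 4 (prior 1/6 each): the attendant picks exactly this set with probability 1/10 regardless, and none is the prize; weight (1/6)·(1/10) = 1/60 each.
The weights sum to 1/20.
So P(the prize voucher in locker 3 | the attendant opened locker 1, locker 5, and locker 6) = (1/60) / (1/20) = 1/3.

1/3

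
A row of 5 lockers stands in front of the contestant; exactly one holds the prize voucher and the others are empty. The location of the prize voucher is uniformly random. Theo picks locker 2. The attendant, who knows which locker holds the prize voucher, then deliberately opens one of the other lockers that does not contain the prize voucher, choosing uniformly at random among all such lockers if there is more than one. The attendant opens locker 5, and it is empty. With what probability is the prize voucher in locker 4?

4/15

Apply Bayes' rule, conditioning on where the prize voucher actually is.
If it is in any of lockers 1, 3, and 4 (prior 1/5 each): the attendant has 3 equally likely choices, so probability 1/3; weight (1/5)·(1/3) = 1/15 each.
If it is in locker 2 (prior 1/5): the attendant has 4 equally likely choices, so probability 1/4; weight (1/5)·(1/4) = 1/20.
If it is in locker 5 (prior 1/5): the attendant opened locker 5, so this case is ruled out; weight (1/5)·0 = 0.
The weights sum to 1/4.
So P(the prize voucher in locker 4 | the attendant opened locker 5) = (1/15) / (1/4) = 4/15.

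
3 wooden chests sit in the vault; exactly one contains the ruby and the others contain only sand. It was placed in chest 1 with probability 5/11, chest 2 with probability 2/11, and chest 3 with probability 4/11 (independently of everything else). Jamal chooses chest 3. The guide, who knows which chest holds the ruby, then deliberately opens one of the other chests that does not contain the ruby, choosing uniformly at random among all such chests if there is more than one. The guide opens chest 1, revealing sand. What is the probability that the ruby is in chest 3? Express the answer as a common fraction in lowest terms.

Condition on the true location of the ruby.
If it is in chest 1 (prior 5/11): the guide opened chest 1, so this case is ruled out; weight (5/11)·0 = 0.
If it is in chest 2 (prior 2/11): the guide has no choice, probability 1; weight (2/11)·1 = 2/11.
If it is in chest 3 (prior 4/11): the guide has 2 equally likely choices, so probability 1/2; weight (4/11)·(1/2) = 2/11.
The weights sum to 4/11.
So P(the ruby in chest 3 | the guide opened chest 1) = (2/11) / (4/11) = 1/2.

1/2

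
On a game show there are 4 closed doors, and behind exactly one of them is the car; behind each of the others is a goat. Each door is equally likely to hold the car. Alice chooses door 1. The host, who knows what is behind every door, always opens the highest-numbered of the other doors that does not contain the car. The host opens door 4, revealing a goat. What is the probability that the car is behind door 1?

1/3

Consider each possible location of the car in turn.
If it is behind any of doors 1, 2, and 3 (prior 1/4 each): door 4 is the highest-numbered option available, probability 1; weight (1/4)·1 = 1/4 each.
If it is behind door 4 (prior 1/4): the host opened door 4, so this case is ruled out; weight (1/4)·0 = 0.
The weights sum to 3/4.
So P(the car behind door 1 | the host opened door 4) = (1/4) / (3/4) = 1/3.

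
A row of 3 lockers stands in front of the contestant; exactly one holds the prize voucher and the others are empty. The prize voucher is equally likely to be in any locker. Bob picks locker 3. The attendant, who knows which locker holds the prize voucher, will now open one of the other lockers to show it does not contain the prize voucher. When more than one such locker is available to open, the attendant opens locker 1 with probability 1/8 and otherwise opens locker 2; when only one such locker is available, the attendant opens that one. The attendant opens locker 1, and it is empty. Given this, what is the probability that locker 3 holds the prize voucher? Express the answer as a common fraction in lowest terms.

1/9

Consider each possible location of the prize voucher in turn.
If it is in locker 1 (prior 1/3): the attendant opened locker 1, so this case is ruled out; weight (1/3)·0 = 0.
If it is in locker 2 (prior 1/3): only locker 1 is available, probability 1; weight (1/3)·1 = 1/3.
If it is in locker 3 (prior 1/3): locker 1 is available, opened with probability 1/8; weight (1/3)·(1/8) = 1/24.
The weights sum to 3/8.
So P(the prize voucher in locker 3 | the attendant opened locker 1) = (1/24) / (3/8) = 1/9.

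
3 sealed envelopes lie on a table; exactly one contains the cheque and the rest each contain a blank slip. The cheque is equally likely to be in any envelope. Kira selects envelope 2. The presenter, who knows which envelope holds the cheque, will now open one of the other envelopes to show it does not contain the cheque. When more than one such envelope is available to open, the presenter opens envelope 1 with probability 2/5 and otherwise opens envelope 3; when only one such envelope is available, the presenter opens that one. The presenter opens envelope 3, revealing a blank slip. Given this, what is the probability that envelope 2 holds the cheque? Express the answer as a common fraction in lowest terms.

3/8

Apply Bayes' rule, conditioning on where the cheque actually is.
If it is in envelope 1 (prior 1/3): only envelope 3 is available, probability 1; weight (1/3)·1 = 1/3.
If it is in envelope 2 (prior 1/3): envelope 1 is available but not opened, probability 3/5; weight (1/3)·(3/5) = 1/5.
If it is in envelope 3 (prior 1/3): the presenter opened envelope 3, so this case is ruled out; weight (1/3)·0 = 0.
The weights sum to 8/15.
So P(the cheque in envelope 2 | the presenter opened envelope 3) = (1/5) / (8/15) = 3/8.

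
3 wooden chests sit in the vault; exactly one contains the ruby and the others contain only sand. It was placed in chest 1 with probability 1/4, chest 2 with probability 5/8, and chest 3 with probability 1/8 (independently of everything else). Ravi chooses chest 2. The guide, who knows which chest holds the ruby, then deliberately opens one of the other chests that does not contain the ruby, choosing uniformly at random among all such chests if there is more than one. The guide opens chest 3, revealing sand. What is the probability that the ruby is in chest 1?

4/9

Apply Bayes' rule, conditioning on where the ruby actually is.
If it is in chest 1 (prior 1/4): the guide has no choice, probability 1; weight (1/4)·1 = 1/4.
If it is in chest 2 (prior 5/8): the guide has 2 equally likely choices, so probability 1/2; weight (5/8)·(1/2) = 5/16.
If it is in chest 3 (prior 1/8): the guide opened chest 3, so this case is ruled out; weight (1/8)·0 = 0.
The weights sum to 9/16.
So P(the ruby in chest 1 | the guide opened chest 3) = (1/4) / (9/16) = 4/9.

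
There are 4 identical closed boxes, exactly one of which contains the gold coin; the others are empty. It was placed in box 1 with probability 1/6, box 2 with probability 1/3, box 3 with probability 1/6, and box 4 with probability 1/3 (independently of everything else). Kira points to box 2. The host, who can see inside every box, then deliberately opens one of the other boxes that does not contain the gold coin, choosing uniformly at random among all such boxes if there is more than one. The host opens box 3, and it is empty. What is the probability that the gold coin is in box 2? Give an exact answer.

Consider each possible location of the gold coin in turn.
If it is in box 1 (prior 1/6): the host has 2 equally likely choices, so probability 1/2; weight (1/6)·(1/2) = 1/12.
If it is in box 2 (prior 1/3): the host has 3 equally likely choices, so probability 1/3; weight (1/3)·(1/3) = 1/9.
If it is in box 3 (prior 1/6): the host opened box 3, so this case is ruled out; weight (1/6)·0 = 0.
If it is in box 4 (prior 1/3): the host has 2 equally likely choices, so probability 1/2; weight (1/3)·(1/2) = 1/6.
The weights sum to 13/36.
So P(the gold coin in box 2 | the host opened box 3) = (1/9) / (13/36) = 4/13.

4/13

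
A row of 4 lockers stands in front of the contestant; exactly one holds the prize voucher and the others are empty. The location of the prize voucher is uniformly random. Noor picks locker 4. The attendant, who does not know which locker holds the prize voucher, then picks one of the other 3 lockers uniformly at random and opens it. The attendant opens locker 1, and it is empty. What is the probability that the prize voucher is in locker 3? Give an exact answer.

1/3

Because the attendant chose which locker to open without knowing where the prize voucher is, the choice is independent of the prize location. Learning that locker 1 does not hold the prize voucher simply rules out that one location and leaves the remaining 3 lockers still equally likely by symmetry.
So P(the prize voucher in locker 3) = 1/3.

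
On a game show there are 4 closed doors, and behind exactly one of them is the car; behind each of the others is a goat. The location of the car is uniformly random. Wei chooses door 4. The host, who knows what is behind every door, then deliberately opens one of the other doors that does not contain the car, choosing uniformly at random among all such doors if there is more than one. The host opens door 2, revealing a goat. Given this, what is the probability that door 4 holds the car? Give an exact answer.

Apply Bayes' rule, conditioning on where the car actually is.
If it is behind either of doors 1 and 3 (prior 1/4 each): the host has 2 equally likely choices, so probability 1/2; weight (1/4)·(1/2) = 1/8 each.
If it is behind door 2 (prior 1/4): the host opened door 2, so this case is ruled out; weight (1/4)·0 = 0.
If it is behind door 4 (prior 1/4): the host has 3 equally likely choices, so probability 1/3; weight (1/4)·(1/3) = 1/12.
The weights sum to 1/3.
So P(the car behind door 4 | the host opened door 2) = (1/12) / (1/3) = 1/4.

1/4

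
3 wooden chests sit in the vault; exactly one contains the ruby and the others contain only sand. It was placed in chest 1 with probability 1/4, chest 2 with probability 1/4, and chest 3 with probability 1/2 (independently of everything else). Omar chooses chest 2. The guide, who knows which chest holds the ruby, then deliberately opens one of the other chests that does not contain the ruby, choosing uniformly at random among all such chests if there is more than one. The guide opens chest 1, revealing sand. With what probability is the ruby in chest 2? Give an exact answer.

1/5

Condition on the true location of the ruby.
If it is in chest 1 (prior 1/4): the guide opened chest 1, so this case is ruled out; weight (1/4)·0 = 0.
If it is in chest 2 (prior 1/4): the guide has 2 equally likely choices, so probability 1/2; weight (1/4)·(1/2) = 1/8.
If it is in chest 3 (prior 1/2): the guide has no choice, probability 1; weight (1/2)·1 = 1/2.
The weights sum to 5/8.
So P(the ruby in chest 2 | the guide opened chest 1) = (1/8) / (5/8) = 1/5.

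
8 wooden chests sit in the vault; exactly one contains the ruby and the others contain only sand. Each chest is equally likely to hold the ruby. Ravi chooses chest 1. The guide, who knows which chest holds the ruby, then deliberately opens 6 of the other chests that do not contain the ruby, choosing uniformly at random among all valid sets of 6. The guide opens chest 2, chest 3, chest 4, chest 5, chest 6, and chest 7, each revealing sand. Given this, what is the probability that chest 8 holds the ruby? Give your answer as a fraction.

Consider each possible location of the ruby in turn.
If it is in chest 1 (prior 1/8): the guide has 7 equally likely choices, so probability 1/7; weight (1/8)·(1/7) = 1/56.
If it is in any of chests 2, 3, 4, 5, 6, and 7 (prior 1/8 each): that chest was opened and seen not to hold the prize — ruled out; weight (1/8)·0 = 0 each.
If it is in chest 8 (prior 1/8): the guide has no choice, probability 1; weight (1/8)·1 = 1/8.
The weights sum to 1/7.
So P(the ruby in chest 8 | the guide opened chest 2, chest 3, chest 4, chest 5, chest 6, and chest 7) = (1/8) / (1/7) = 7/8.

7/8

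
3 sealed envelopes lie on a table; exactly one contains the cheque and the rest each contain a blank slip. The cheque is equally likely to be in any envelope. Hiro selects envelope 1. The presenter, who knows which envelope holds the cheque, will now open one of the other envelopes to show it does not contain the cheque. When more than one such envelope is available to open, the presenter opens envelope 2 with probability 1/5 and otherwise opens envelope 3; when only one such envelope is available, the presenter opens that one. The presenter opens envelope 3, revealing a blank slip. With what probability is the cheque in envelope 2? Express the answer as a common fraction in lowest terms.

Consider each possible location of the cheque in turn.
If it is in envelope 1 (prior 1/3): envelope 2 is available but not opened, probability 4/5; weight (1/3)·(4/5) = 4/15.
If it is in envelope 2 (prior 1/3): only envelope 3 is available, probability 1; weight (1/3)·1 = 1/3.
If it is in envelope 3 (prior 1/3): the presenter opened envelope 3, so this case is ruled out; weight (1/3)·0 = 0.
The weights sum to 3/5.
So P(the cheque in envelope 2 | the presenter opened envelope 3) = (1/3) / (3/5) = 5/9.

5/9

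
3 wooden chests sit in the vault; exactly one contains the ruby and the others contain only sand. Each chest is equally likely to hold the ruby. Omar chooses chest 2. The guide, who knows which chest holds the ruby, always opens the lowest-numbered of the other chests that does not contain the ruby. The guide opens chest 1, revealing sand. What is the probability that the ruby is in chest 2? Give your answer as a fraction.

Condition on the true location of the ruby.
If it is in chest 1 (prior 1/3): the guide opened chest 1, so this case is ruled out; weight (1/3)·0 = 0.
If it is in either of chests 2 and 3 (prior 1/3 each): chest 1 is the lowest-numbered option available, probability 1; weight (1/3)·1 = 1/3 each.
The weights sum to 2/3.
So P(the ruby in chest 2 | the guide opened chest 1) = (1/3) / (2/3) = 1/2.

1/2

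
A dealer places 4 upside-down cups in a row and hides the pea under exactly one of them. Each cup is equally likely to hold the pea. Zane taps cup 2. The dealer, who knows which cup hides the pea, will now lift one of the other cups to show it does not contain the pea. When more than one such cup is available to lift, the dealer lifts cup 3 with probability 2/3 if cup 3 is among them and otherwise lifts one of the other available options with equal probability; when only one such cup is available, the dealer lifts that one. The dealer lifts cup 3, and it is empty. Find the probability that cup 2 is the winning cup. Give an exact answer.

Consider each possible location of the pea in turn.
If it is under any of cups 1, 2, and 4 (prior 1/4 each): cup 3 is available, opened with probability 2/3; weight (1/4)·(2/3) = 1/6 each.
If it is under cup 3 (prior 1/4): the dealer opened cup 3, so this case is ruled out; weight (1/4)·0 = 0.
The weights sum to 1/2.
So P(the pea under cup 2 | the dealer opened cup 3) = (1/6) / (1/2) = 1/3.

1/3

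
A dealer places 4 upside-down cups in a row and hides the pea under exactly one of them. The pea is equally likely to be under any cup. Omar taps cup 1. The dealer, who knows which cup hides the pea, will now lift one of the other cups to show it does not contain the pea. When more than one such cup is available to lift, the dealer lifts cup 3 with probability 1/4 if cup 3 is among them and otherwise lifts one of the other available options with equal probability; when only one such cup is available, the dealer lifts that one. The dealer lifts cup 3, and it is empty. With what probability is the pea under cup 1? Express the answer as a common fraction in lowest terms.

1/3

Apply Bayes' rule, conditioning on where the pea actually is.
If it is under any of cups 1, 2, and 4 (prior 1/4 each): cup 3 is available, opened with probability 1/4; weight (1/4)·(1/4) = 1/16 each.
If it is under cup 3 (prior 1/4): the dealer opened cup 3, so this case is ruled out; weight (1/4)·0 = 0.
The weights sum to 3/16.
So P(the pea under cup 1 | the dealer opened cup 3) = (1/16) / (3/16) = 1/3.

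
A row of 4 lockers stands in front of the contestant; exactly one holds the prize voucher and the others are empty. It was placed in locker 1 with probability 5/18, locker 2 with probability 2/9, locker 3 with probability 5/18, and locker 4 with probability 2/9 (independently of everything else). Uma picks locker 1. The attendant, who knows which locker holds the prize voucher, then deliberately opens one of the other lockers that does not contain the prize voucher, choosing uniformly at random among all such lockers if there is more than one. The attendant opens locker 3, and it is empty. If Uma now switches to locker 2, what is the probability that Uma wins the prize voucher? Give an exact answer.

6/17

Consider each possible location of the prize voucher in turn.
If it is in locker 1 (prior 5/18): the attendant has 3 equally likely choices, so probability 1/3; weight (5/18)·(1/3) = 5/54.
If it is in either of lockers 2 and 4 (prior 2/9 each): the attendant has 2 equally likely choices, so probability 1/2; weight (2/9)·(1/2) = 1/9 each.
If it is in locker 3 (prior 5/18): the attendant opened locker 3, so this case is ruled out; weight (5/18)·0 = 0.
The weights sum to 17/54.
So P(the prize voucher in locker 2 | the attendant opened locker 3) = (1/9) / (17/54) = 6/17.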